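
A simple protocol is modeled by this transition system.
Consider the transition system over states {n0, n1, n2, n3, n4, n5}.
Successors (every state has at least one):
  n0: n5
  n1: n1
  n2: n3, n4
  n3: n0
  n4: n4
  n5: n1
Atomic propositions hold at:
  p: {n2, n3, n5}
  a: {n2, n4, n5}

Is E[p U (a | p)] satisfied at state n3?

Yes

Sat(a | p) = {n2, n3, n4, n5}
E[p U (a | p)]: least fixpoint, start Z0 = Sat((a | p)) = {n2, n3, n4, n5}, add states in Sat(p) with some successor in Z. Already a fixed point.
Sat(E[p U (a | p)]) = {n2, n3, n4, n5}
n3 ∈ Sat(E[p U (a | p)]) = {n2, n3, n4, n5}, so the formula holds at n3.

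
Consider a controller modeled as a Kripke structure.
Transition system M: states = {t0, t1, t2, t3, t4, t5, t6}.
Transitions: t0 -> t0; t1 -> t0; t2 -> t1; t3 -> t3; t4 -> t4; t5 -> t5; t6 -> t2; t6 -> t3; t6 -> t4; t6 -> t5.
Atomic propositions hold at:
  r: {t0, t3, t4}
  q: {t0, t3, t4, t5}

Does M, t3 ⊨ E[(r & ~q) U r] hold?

Yes

Sat(~q) = {t1, t2, t6}
Sat(r & ~q) = ∅
E[(r & ~q) U r]: least fixpoint, start Z0 = Sat(r) = {t0, t3, t4}, add states in Sat(r & ~q) with some successor in Z. Already a fixed point.
Sat(E[(r & ~q) U r]) = {t0, t3, t4}
t3 ∈ Sat(E[(r & ~q) U r]) = {t0, t3, t4}, so the formula holds at t3.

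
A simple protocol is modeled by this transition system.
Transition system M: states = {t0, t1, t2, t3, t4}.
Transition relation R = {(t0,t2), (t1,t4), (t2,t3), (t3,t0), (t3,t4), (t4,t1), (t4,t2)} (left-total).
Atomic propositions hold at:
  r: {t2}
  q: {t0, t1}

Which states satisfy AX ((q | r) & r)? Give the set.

Sat(q | r) = {t0, t1, t2}
Sat((q | r) & r) = {t2}
Sat(AX ((q | r) & r)) = {s : every successor in {t2}} = {t0}

{t0}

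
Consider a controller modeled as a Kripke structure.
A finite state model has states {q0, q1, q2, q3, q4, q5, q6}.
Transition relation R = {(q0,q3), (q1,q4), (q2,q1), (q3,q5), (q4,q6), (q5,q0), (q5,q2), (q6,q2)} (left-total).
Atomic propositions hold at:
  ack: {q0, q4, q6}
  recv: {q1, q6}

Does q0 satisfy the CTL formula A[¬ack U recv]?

Sat(¬ack) = {q1, q2, q3, q5}
A[¬ack U recv]: least fixpoint, start Z0 = Sat(recv) = {q1, q6}, add states in Sat(¬ack) with every successor in Z. Z1 = {q1, q2, q6}; fixed.
Sat(A[¬ack U recv]) = {q1, q2, q6}
q0 ∉ Sat(A[¬ack U recv]) = {q1, q2, q6}, so the formula does not hold at q0.

No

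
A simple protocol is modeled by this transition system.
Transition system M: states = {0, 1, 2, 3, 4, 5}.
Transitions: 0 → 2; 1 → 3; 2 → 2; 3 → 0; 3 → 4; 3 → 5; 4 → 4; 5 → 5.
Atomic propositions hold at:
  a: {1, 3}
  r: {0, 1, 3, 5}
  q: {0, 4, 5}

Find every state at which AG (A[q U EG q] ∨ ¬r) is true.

{2, 4, 5}

EG q: greatest fixpoint, start Z0 = {0, 4, 5}, keep only states in Sat with some successor in Z. Z1 = {4, 5}; fixed.
Sat(EG q) = {4, 5}
A[q U EG q]: least fixpoint, start Z0 = Sat(EG q) = {4, 5}, add states in Sat(q) with every successor in Z. Already a fixed point.
Sat(A[q U EG q]) = {4, 5}
Sat(¬r) = {2, 4}
Sat(A[q U EG q] ∨ ¬r) = {2, 4, 5}
AG (A[q U EG q] ∨ ¬r): greatest fixpoint, start Z0 = {2, 4, 5}, keep only states in Sat with every successor in Z. Already a fixed point.
Sat(AG (A[q U EG q] ∨ ¬r)) = {2, 4, 5}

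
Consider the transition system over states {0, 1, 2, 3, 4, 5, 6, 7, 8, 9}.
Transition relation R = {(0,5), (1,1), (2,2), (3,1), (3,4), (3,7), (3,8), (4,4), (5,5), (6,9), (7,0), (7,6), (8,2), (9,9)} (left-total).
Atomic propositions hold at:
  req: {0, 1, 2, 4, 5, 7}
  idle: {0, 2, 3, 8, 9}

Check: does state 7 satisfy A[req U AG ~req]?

No

Sat(~req) = {3, 6, 8, 9}
AG ~req: greatest fixpoint, start Z0 = {3, 6, 8, 9}, keep only states in Sat with every successor in Z. Z1 = {6, 9}; fixed.
Sat(AG ~req) = {6, 9}
A[req U AG ~req]: least fixpoint, start Z0 = Sat(AG ~req) = {6, 9}, add states in Sat(req) with every successor in Z. Already a fixed point.
Sat(A[req U AG ~req]) = {6, 9}
7 ∉ Sat(A[req U AG ~req]) = {6, 9}, so the formula does not hold at 7.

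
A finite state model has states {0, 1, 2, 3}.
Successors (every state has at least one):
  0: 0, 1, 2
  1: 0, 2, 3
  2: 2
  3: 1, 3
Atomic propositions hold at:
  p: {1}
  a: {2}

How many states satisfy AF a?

1

AF a: least fixpoint, start Z0 = {2}, add states with every successor in Z. Already a fixed point.
Sat(AF a) = {2}
|Sat(AF a)| = |{2}| = 1.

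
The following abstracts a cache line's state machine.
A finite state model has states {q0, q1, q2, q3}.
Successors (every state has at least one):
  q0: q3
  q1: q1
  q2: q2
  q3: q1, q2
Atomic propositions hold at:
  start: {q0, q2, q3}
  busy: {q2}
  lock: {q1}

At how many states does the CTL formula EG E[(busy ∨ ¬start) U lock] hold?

Sat(¬start) = {q1}
Sat(busy ∨ ¬start) = {q1, q2}
E[(busy ∨ ¬start) U lock]: least fixpoint, start Z0 = Sat(lock) = {q1}, add states in Sat(busy ∨ ¬start) with some successor in Z. Already a fixed point.
Sat(E[(busy ∨ ¬start) U lock]) = {q1}
EG E[(busy ∨ ¬start) U lock]: greatest fixpoint, start Z0 = {q1}, keep only states in Sat with some successor in Z. Already a fixed point.
Sat(EG E[(busy ∨ ¬start) U lock]) = {q1}
|Sat(EG E[(busy ∨ ¬start) U lock])| = |{q1}| = 1.

1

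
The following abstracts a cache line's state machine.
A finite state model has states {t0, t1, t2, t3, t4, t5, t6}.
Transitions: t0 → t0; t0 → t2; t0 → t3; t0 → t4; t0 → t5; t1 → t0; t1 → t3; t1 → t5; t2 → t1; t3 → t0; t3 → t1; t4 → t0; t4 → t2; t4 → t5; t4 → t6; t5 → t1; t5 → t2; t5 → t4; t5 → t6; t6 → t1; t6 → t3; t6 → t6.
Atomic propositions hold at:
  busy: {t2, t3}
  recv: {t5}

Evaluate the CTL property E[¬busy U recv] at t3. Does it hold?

Sat(¬busy) = {t0, t1, t4, t5, t6}
E[¬busy U recv]: least fixpoint, start Z0 = Sat(recv) = {t5}, add states in Sat(¬busy) with some successor in Z. Z1 = {t0, t1, t4, t5}; Z2 = {t0, t1, t4, t5, t6}; fixed.
Sat(E[¬busy U recv]) = {t0, t1, t4, t5, t6}
t3 ∉ Sat(E[¬busy U recv]) = {t0, t1, t4, t5, t6}, so the formula does not hold at t3.

No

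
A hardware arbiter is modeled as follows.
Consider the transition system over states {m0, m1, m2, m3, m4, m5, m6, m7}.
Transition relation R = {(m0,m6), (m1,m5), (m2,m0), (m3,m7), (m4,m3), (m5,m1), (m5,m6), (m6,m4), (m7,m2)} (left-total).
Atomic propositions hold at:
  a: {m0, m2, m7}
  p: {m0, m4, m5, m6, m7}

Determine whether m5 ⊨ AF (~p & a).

No

Sat(~p) = {m1, m2, m3}
Sat(~p & a) = {m2}
AF (~p & a): least fixpoint, start Z0 = {m2}, add states with every successor in Z. Z1 = {m2, m7}; Z2 = {m2, m3, m7}; Z3 = {m2, m3, m4, m7}; Z4 = {m2, m3, m4, m6, m7}; Z5 = {m0, m2, m3, m4, m6, m7}; fixed.
Sat(AF (~p & a)) = {m0, m2, m3, m4, m6, m7}
m5 ∉ Sat(AF (~p & a)) = {m0, m2, m3, m4, m6, m7}, so the formula does not hold at m5.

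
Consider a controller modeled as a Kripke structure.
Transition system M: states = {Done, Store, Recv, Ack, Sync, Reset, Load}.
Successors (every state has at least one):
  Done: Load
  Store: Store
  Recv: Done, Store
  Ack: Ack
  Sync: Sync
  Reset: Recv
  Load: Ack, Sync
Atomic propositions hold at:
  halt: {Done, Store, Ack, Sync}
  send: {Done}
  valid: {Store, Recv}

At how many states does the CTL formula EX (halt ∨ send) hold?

5

Sat(halt ∨ send) = {Done, Store, Ack, Sync}
Sat(EX (halt ∨ send)) = {s : some successor in {Done, Store, Ack, Sync}} = {Store, Recv, Ack, Sync, Load}
|Sat(EX (halt ∨ send))| = |{Store, Recv, Ack, Sync, Load}| = 5.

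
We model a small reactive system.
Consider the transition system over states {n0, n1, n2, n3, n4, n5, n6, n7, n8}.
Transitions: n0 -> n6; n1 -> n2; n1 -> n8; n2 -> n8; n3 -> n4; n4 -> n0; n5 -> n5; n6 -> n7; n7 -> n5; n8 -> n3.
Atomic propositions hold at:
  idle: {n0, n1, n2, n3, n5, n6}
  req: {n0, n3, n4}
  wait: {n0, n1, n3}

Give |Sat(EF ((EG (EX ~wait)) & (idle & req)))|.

Sat(~wait) = {n2, n4, n5, n6, n7, n8}
Sat(EX ~wait) = {s : some successor in {n2, n4, n5, n6, n7, n8}} = {n0, n1, n2, n3, n5, n6, n7}
EG (EX ~wait): greatest fixpoint, start Z0 = {n0, n1, n2, n3, n5, n6, n7}, keep only states in Sat with some successor in Z. Z1 = {n0, n1, n5, n6, n7}; Z2 = {n0, n5, n6, n7}; fixed.
Sat(EG (EX ~wait)) = {n0, n5, n6, n7}
Sat(idle & req) = {n0, n3}
Sat((EG (EX ~wait)) & (idle & req)) = {n0}
EF ((EG (EX ~wait)) & (idle & req)): least fixpoint, start Z0 = {n0}, add states with some successor in Z. Z1 = {n0, n4}; Z2 = {n0, n3, n4}; Z3 = {n0, n3, n4, n8}; Z4 = {n0, n1, n2, n3, n4, n8}; fixed.
Sat(EF ((EG (EX ~wait)) & (idle & req))) = {n0, n1, n2, n3, n4, n8}
|Sat(EF ((EG (EX ~wait)) & (idle & req)))| = |{n0, n1, n2, n3, n4, n8}| = 6.

6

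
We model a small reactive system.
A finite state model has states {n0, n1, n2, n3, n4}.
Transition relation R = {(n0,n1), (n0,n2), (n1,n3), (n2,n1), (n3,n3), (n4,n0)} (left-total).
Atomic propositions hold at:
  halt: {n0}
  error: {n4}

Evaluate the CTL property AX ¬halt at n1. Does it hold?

Yes

Sat(¬halt) = {n1, n2, n3, n4}
Sat(AX ¬halt) = {s : every successor in {n1, n2, n3, n4}} = {n0, n1, n2, n3}
n1 ∈ Sat(AX ¬halt) = {n0, n1, n2, n3}, so the formula holds at n1.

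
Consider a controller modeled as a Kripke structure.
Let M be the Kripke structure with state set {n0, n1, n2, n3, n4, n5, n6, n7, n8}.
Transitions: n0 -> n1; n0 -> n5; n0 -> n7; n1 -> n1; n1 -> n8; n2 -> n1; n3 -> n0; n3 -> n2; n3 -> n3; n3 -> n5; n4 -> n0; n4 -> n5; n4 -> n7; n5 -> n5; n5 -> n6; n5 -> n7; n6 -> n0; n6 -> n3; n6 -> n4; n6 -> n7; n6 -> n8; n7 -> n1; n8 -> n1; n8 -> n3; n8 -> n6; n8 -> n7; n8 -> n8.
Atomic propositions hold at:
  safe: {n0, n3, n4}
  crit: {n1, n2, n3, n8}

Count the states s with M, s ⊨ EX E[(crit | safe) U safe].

8

Sat(crit | safe) = {n0, n1, n2, n3, n4, n8}
E[(crit | safe) U safe]: least fixpoint, start Z0 = Sat(safe) = {n0, n3, n4}, add states in Sat(crit | safe) with some successor in Z. Z1 = {n0, n3, n4, n8}; Z2 = {n0, n1, n3, n4, n8}; Z3 = {n0, n1, n2, n3, n4, n8}; fixed.
Sat(E[(crit | safe) U safe]) = {n0, n1, n2, n3, n4, n8}
Sat(EX E[(crit | safe) U safe]) = {s : some successor in {n0, n1, n2, n3, n4, n8}} = {n0, n1, n2, n3, n4, n6, n7, n8}
|Sat(EX E[(crit | safe) U safe])| = |{n0, n1, n2, n3, n4, n6, n7, n8}| = 8.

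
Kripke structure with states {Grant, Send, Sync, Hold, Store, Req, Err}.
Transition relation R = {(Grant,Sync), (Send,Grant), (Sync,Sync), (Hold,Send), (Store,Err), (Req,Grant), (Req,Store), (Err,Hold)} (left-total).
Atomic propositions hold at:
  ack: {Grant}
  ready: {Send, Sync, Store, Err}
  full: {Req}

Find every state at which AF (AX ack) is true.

{Send, Hold, Store, Err}

Sat(AX ack) = {s : every successor in {Grant}} = {Send}
AF (AX ack): least fixpoint, start Z0 = {Send}, add states with every successor in Z. Z1 = {Send, Hold}; Z2 = {Send, Hold, Err}; Z3 = {Send, Hold, Store, Err}; fixed.
Sat(AF (AX ack)) = {Send, Hold, Store, Err}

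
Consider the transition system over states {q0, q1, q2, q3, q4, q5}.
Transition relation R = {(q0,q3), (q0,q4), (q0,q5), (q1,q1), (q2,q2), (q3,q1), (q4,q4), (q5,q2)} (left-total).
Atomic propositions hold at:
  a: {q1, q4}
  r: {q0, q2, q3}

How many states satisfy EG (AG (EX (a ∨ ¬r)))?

Sat(¬r) = {q1, q4, q5}
Sat(a ∨ ¬r) = {q1, q4, q5}
Sat(EX (a ∨ ¬r)) = {s : some successor in {q1, q4, q5}} = {q0, q1, q3, q4}
AG (EX (a ∨ ¬r)): greatest fixpoint, start Z0 = {q0, q1, q3, q4}, keep only states in Sat with every successor in Z. Z1 = {q1, q3, q4}; fixed.
Sat(AG (EX (a ∨ ¬r))) = {q1, q3, q4}
EG (AG (EX (a ∨ ¬r))): greatest fixpoint, start Z0 = {q1, q3, q4}, keep only states in Sat with some successor in Z. Already a fixed point.
Sat(EG (AG (EX (a ∨ ¬r)))) = {q1, q3, q4}
|Sat(EG (AG (EX (a ∨ ¬r))))| = |{q1, q3, q4}| = 3.

3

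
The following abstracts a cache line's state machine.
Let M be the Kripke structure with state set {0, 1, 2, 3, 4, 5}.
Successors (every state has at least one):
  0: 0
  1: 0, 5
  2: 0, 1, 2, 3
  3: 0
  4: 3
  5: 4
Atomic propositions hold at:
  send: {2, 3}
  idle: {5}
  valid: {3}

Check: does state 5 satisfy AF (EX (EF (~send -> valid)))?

Sat(~send) = {0, 1, 4, 5}
Sat(~send -> valid) = {2, 3}
EF (~send -> valid): least fixpoint, start Z0 = {2, 3}, add states with some successor in Z. Z1 = {2, 3, 4}; Z2 = {2, 3, 4, 5}; Z3 = {1, 2, 3, 4, 5}; fixed.
Sat(EF (~send -> valid)) = {1, 2, 3, 4, 5}
Sat(EX (EF (~send -> valid))) = {s : some successor in {1, 2, 3, 4, 5}} = {1, 2, 4, 5}
AF (EX (EF (~send -> valid))): least fixpoint, start Z0 = {1, 2, 4, 5}, add states with every successor in Z. Already a fixed point.
Sat(AF (EX (EF (~send -> valid)))) = {1, 2, 4, 5}
5 ∈ Sat(AF (EX (EF (~send -> valid)))) = {1, 2, 4, 5}, so the formula holds at 5.

Yes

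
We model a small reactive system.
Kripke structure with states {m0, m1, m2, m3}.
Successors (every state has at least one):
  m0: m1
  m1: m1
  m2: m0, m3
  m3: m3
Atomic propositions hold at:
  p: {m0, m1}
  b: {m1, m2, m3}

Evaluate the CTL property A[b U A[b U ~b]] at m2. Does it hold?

No

Sat(~b) = {m0}
A[b U ~b]: least fixpoint, start Z0 = Sat(~b) = {m0}, add states in Sat(b) with every successor in Z. Already a fixed point.
Sat(A[b U ~b]) = {m0}
A[b U A[b U ~b]]: least fixpoint, start Z0 = Sat(A[b U ~b]) = {m0}, add states in Sat(b) with every successor in Z. Already a fixed point.
Sat(A[b U A[b U ~b]]) = {m0}
m2 ∉ Sat(A[b U A[b U ~b]]) = {m0}, so the formula does not hold at m2.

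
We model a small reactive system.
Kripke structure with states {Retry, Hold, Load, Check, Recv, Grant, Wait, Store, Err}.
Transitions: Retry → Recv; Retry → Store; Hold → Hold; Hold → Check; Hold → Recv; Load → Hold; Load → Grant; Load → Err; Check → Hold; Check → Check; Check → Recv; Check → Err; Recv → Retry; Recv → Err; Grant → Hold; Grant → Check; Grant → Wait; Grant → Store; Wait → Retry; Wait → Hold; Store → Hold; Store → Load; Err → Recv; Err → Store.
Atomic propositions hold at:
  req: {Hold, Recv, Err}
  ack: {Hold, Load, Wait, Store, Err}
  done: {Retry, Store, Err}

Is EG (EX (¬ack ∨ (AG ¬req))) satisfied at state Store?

Sat(¬ack) = {Retry, Check, Recv, Grant}
Sat(¬req) = {Retry, Load, Check, Grant, Wait, Store}
AG ¬req: greatest fixpoint, start Z0 = {Retry, Load, Check, Grant, Wait, Store}, keep only states in Sat with every successor in Z. Z1 = ∅; fixed.
Sat(AG ¬req) = ∅
Sat(¬ack ∨ (AG ¬req)) = {Retry, Check, Recv, Grant}
Sat(EX (¬ack ∨ (AG ¬req))) = {s : some successor in {Retry, Check, Recv, Grant}} = {Retry, Hold, Load, Check, Recv, Grant, Wait, Err}
EG (EX (¬ack ∨ (AG ¬req))): greatest fixpoint, start Z0 = {Retry, Hold, Load, Check, Recv, Grant, Wait, Err}, keep only states in Sat with some successor in Z. Already a fixed point.
Sat(EG (EX (¬ack ∨ (AG ¬req)))) = {Retry, Hold, Load, Check, Recv, Grant, Wait, Err}
Store ∉ Sat(EG (EX (¬ack ∨ (AG ¬req)))) = {Retry, Hold, Load, Check, Recv, Grant, Wait, Err}, so the formula does not hold at Store.

No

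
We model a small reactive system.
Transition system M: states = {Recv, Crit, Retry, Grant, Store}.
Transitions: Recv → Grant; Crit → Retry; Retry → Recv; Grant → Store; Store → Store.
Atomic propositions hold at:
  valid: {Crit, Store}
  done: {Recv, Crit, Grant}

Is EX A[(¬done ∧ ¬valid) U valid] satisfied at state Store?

Sat(¬done) = {Retry, Store}
Sat(¬valid) = {Recv, Retry, Grant}
Sat(¬done ∧ ¬valid) = {Retry}
A[(¬done ∧ ¬valid) U valid]: least fixpoint, start Z0 = Sat(valid) = {Crit, Store}, add states in Sat(¬done ∧ ¬valid) with every successor in Z. Already a fixed point.
Sat(A[(¬done ∧ ¬valid) U valid]) = {Crit, Store}
Sat(EX A[(¬done ∧ ¬valid) U valid]) = {s : some successor in {Crit, Store}} = {Grant, Store}
Store ∈ Sat(EX A[(¬done ∧ ¬valid) U valid]) = {Grant, Store}, so the formula holds at Store.

Yes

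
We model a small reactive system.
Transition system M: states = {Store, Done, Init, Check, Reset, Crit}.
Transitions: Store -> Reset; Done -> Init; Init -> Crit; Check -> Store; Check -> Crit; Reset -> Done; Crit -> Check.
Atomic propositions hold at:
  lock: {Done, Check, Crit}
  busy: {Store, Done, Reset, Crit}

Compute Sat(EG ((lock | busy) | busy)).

{Check, Crit}

Sat(lock | busy) = {Store, Done, Check, Reset, Crit}
Sat((lock | busy) | busy) = {Store, Done, Check, Reset, Crit}
EG ((lock | busy) | busy): greatest fixpoint, start Z0 = {Store, Done, Check, Reset, Crit}, keep only states in Sat with some successor in Z. Z1 = {Store, Check, Reset, Crit}; Z2 = {Store, Check, Crit}; Z3 = {Check, Crit}; fixed.
Sat(EG ((lock | busy) | busy)) = {Check, Crit}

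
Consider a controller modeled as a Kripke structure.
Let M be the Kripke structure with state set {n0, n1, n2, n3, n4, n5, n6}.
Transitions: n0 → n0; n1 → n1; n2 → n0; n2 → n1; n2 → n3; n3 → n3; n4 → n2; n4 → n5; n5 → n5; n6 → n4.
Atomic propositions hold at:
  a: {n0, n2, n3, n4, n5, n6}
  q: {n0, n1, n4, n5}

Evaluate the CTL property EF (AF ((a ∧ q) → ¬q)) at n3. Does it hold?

Yes

Sat(a ∧ q) = {n0, n4, n5}
Sat(¬q) = {n2, n3, n6}
Sat((a ∧ q) → ¬q) = {n1, n2, n3, n6}
AF ((a ∧ q) → ¬q): least fixpoint, start Z0 = {n1, n2, n3, n6}, add states with every successor in Z. Already a fixed point.
Sat(AF ((a ∧ q) → ¬q)) = {n1, n2, n3, n6}
EF (AF ((a ∧ q) → ¬q)): least fixpoint, start Z0 = {n1, n2, n3, n6}, add states with some successor in Z. Z1 = {n1, n2, n3, n4, n6}; fixed.
Sat(EF (AF ((a ∧ q) → ¬q))) = {n1, n2, n3, n4, n6}
n3 ∈ Sat(EF (AF ((a ∧ q) → ¬q))) = {n1, n2, n3, n4, n6}, so the formula holds at n3.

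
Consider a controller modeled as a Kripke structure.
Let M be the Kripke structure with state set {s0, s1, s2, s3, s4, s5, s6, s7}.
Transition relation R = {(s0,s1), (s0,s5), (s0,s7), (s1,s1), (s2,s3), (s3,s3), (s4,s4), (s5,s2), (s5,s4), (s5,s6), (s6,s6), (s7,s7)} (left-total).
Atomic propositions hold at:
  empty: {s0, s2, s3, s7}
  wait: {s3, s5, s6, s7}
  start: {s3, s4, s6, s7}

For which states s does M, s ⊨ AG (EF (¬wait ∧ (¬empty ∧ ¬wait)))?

{s1, s4}

Sat(¬wait) = {s0, s1, s2, s4}
Sat(¬empty) = {s1, s4, s5, s6}
Sat(¬empty ∧ ¬wait) = {s1, s4}
Sat(¬wait ∧ (¬empty ∧ ¬wait)) = {s1, s4}
EF (¬wait ∧ (¬empty ∧ ¬wait)): least fixpoint, start Z0 = {s1, s4}, add states with some successor in Z. Z1 = {s0, s1, s4, s5}; fixed.
Sat(EF (¬wait ∧ (¬empty ∧ ¬wait))) = {s0, s1, s4, s5}
AG (EF (¬wait ∧ (¬empty ∧ ¬wait))): greatest fixpoint, start Z0 = {s0, s1, s4, s5}, keep only states in Sat with every successor in Z. Z1 = {s1, s4}; fixed.
Sat(AG (EF (¬wait ∧ (¬empty ∧ ¬wait)))) = {s1, s4}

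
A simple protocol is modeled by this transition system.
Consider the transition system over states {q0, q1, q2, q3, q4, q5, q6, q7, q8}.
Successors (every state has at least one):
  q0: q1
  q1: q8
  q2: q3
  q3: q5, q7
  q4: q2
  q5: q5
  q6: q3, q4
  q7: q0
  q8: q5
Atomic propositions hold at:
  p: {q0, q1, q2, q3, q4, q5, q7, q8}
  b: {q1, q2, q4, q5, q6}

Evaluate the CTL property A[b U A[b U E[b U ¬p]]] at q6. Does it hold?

Yes

Sat(¬p) = {q6}
E[b U ¬p]: least fixpoint, start Z0 = Sat(¬p) = {q6}, add states in Sat(b) with some successor in Z. Already a fixed point.
Sat(E[b U ¬p]) = {q6}
A[b U E[b U ¬p]]: least fixpoint, start Z0 = Sat(E[b U ¬p]) = {q6}, add states in Sat(b) with every successor in Z. Already a fixed point.
Sat(A[b U E[b U ¬p]]) = {q6}
A[b U A[b U E[b U ¬p]]]: least fixpoint, start Z0 = Sat(A[b U E[b U ¬p]]) = {q6}, add states in Sat(b) with every successor in Z. Already a fixed point.
Sat(A[b U A[b U E[b U ¬p]]]) = {q6}
q6 ∈ Sat(A[b U A[b U E[b U ¬p]]]) = {q6}, so the formula holds at q6.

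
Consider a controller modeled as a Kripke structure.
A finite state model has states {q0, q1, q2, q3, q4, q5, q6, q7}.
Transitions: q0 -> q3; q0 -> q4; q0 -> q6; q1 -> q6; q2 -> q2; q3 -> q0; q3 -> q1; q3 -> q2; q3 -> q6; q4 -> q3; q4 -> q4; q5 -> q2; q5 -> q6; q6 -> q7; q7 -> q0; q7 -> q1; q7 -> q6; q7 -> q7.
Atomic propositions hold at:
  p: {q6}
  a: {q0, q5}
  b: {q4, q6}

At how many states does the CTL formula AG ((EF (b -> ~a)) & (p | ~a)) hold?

Sat(~a) = {q1, q2, q3, q4, q6, q7}
Sat(b -> ~a) = {q0, q1, q2, q3, q4, q5, q6, q7}
EF (b -> ~a): least fixpoint, start Z0 = {q0, q1, q2, q3, q4, q5, q6, q7}, add states with some successor in Z. Already a fixed point.
Sat(EF (b -> ~a)) = {q0, q1, q2, q3, q4, q5, q6, q7}
Sat(p | ~a) = {q1, q2, q3, q4, q6, q7}
Sat((EF (b -> ~a)) & (p | ~a)) = {q1, q2, q3, q4, q6, q7}
AG ((EF (b -> ~a)) & (p | ~a)): greatest fixpoint, start Z0 = {q1, q2, q3, q4, q6, q7}, keep only states in Sat with every successor in Z. Z1 = {q1, q2, q4, q6}; Z2 = {q1, q2}; Z3 = {q2}; fixed.
Sat(AG ((EF (b -> ~a)) & (p | ~a))) = {q2}
|Sat(AG ((EF (b -> ~a)) & (p | ~a)))| = |{q2}| = 1.

1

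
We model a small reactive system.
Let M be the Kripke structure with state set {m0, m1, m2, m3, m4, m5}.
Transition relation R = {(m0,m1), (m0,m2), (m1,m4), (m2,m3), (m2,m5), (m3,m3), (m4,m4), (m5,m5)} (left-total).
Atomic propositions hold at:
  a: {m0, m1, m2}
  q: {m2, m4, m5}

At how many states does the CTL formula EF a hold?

3

EF a: least fixpoint, start Z0 = {m0, m1, m2}, add states with some successor in Z. Already a fixed point.
Sat(EF a) = {m0, m1, m2}
|Sat(EF a)| = |{m0, m1, m2}| = 3.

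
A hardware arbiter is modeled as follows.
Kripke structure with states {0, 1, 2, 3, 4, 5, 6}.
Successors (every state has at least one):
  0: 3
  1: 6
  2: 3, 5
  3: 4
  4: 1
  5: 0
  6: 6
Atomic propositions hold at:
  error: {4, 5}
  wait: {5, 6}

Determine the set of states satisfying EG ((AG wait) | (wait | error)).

{6}

AG wait: greatest fixpoint, start Z0 = {5, 6}, keep only states in Sat with every successor in Z. Z1 = {6}; fixed.
Sat(AG wait) = {6}
Sat(wait | error) = {4, 5, 6}
Sat((AG wait) | (wait | error)) = {4, 5, 6}
EG ((AG wait) | (wait | error)): greatest fixpoint, start Z0 = {4, 5, 6}, keep only states in Sat with some successor in Z. Z1 = {6}; fixed.
Sat(EG ((AG wait) | (wait | error))) = {6}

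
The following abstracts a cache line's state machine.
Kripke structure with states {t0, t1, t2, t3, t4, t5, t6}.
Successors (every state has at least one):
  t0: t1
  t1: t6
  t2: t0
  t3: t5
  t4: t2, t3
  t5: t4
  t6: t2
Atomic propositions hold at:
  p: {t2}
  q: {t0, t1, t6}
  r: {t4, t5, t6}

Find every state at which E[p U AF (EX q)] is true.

Sat(EX q) = {s : some successor in {t0, t1, t6}} = {t0, t1, t2}
AF (EX q): least fixpoint, start Z0 = {t0, t1, t2}, add states with every successor in Z. Z1 = {t0, t1, t2, t6}; fixed.
Sat(AF (EX q)) = {t0, t1, t2, t6}
E[p U AF (EX q)]: least fixpoint, start Z0 = Sat(AF (EX q)) = {t0, t1, t2, t6}, add states in Sat(p) with some successor in Z. Already a fixed point.
Sat(E[p U AF (EX q)]) = {t0, t1, t2, t6}

{t0, t1, t2, t6}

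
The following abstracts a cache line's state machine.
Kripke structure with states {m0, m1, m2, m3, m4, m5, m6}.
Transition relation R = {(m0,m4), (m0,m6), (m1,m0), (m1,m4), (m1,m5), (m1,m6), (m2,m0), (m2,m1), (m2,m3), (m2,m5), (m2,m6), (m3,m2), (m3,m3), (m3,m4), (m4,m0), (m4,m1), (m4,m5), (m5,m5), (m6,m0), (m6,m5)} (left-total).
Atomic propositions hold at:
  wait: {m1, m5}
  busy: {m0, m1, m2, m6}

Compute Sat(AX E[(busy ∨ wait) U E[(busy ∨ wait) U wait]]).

{m4, m5, m6}

Sat(busy ∨ wait) = {m0, m1, m2, m5, m6}
E[(busy ∨ wait) U wait]: least fixpoint, start Z0 = Sat(wait) = {m1, m5}, add states in Sat(busy ∨ wait) with some successor in Z. Z1 = {m1, m2, m5, m6}; Z2 = {m0, m1, m2, m5, m6}; fixed.
Sat(E[(busy ∨ wait) U wait]) = {m0, m1, m2, m5, m6}
E[(busy ∨ wait) U E[(busy ∨ wait) U wait]]: least fixpoint, start Z0 = Sat(E[(busy ∨ wait) U wait]) = {m0, m1, m2, m5, m6}, add states in Sat(busy ∨ wait) with some successor in Z. Already a fixed point.
Sat(E[(busy ∨ wait) U E[(busy ∨ wait) U wait]]) = {m0, m1, m2, m5, m6}
Sat(AX E[(busy ∨ wait) U E[(busy ∨ wait) U wait]]) = {s : every successor in {m0, m1, m2, m5, m6}} = {m4, m5, m6}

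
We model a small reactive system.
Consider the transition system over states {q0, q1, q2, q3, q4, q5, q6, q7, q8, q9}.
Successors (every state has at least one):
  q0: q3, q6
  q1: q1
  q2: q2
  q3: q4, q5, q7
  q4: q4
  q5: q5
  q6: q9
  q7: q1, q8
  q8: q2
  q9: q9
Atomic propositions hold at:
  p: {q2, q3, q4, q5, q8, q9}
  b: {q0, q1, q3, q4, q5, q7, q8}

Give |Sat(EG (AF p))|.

AF p: least fixpoint, start Z0 = {q2, q3, q4, q5, q8, q9}, add states with every successor in Z. Z1 = {q2, q3, q4, q5, q6, q8, q9}; Z2 = {q0, q2, q3, q4, q5, q6, q8, q9}; fixed.
Sat(AF p) = {q0, q2, q3, q4, q5, q6, q8, q9}
EG (AF p): greatest fixpoint, start Z0 = {q0, q2, q3, q4, q5, q6, q8, q9}, keep only states in Sat with some successor in Z. Already a fixed point.
Sat(EG (AF p)) = {q0, q2, q3, q4, q5, q6, q8, q9}
|Sat(EG (AF p))| = |{q0, q2, q3, q4, q5, q6, q8, q9}| = 8.

8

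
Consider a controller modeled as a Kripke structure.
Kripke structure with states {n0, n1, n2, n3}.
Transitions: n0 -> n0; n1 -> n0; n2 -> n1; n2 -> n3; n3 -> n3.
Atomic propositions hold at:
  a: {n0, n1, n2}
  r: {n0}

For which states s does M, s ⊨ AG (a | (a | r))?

Sat(a | r) = {n0, n1, n2}
Sat(a | (a | r)) = {n0, n1, n2}
AG (a | (a | r)): greatest fixpoint, start Z0 = {n0, n1, n2}, keep only states in Sat with every successor in Z. Z1 = {n0, n1}; fixed.
Sat(AG (a | (a | r))) = {n0, n1}

{n0, n1}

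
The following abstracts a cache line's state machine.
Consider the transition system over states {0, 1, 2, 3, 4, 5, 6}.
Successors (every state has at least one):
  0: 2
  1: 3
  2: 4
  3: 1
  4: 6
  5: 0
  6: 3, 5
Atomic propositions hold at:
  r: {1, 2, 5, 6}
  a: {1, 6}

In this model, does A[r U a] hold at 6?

Yes

A[r U a]: least fixpoint, start Z0 = Sat(a) = {1, 6}, add states in Sat(r) with every successor in Z. Already a fixed point.
Sat(A[r U a]) = {1, 6}
6 ∈ Sat(A[r U a]) = {1, 6}, so the formula holds at 6.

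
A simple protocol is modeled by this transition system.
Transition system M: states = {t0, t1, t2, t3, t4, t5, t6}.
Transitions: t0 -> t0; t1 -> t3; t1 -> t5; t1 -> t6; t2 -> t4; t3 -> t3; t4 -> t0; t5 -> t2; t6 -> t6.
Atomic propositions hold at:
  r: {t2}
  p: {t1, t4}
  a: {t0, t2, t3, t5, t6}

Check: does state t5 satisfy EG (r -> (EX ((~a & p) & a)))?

No

Sat(~a) = {t1, t4}
Sat(~a & p) = {t1, t4}
Sat((~a & p) & a) = ∅
Sat(EX ((~a & p) & a)) = {s : some successor in ∅} = ∅
Sat(r -> (EX ((~a & p) & a))) = {t0, t1, t3, t4, t5, t6}
EG (r -> (EX ((~a & p) & a))): greatest fixpoint, start Z0 = {t0, t1, t3, t4, t5, t6}, keep only states in Sat with some successor in Z. Z1 = {t0, t1, t3, t4, t6}; fixed.
Sat(EG (r -> (EX ((~a & p) & a)))) = {t0, t1, t3, t4, t6}
t5 ∉ Sat(EG (r -> (EX ((~a & p) & a)))) = {t0, t1, t3, t4, t6}, so the formula does not hold at t5.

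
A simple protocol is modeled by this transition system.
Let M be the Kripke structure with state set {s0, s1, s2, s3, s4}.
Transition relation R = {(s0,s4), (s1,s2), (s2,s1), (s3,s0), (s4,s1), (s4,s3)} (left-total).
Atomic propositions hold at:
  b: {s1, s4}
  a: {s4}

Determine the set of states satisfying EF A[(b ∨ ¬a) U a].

Sat(¬a) = {s0, s1, s2, s3}
Sat(b ∨ ¬a) = {s0, s1, s2, s3, s4}
A[(b ∨ ¬a) U a]: least fixpoint, start Z0 = Sat(a) = {s4}, add states in Sat(b ∨ ¬a) with every successor in Z. Z1 = {s0, s4}; Z2 = {s0, s3, s4}; fixed.
Sat(A[(b ∨ ¬a) U a]) = {s0, s3, s4}
EF A[(b ∨ ¬a) U a]: least fixpoint, start Z0 = {s0, s3, s4}, add states with some successor in Z. Already a fixed point.
Sat(EF A[(b ∨ ¬a) U a]) = {s0, s3, s4}

{s0, s3, s4}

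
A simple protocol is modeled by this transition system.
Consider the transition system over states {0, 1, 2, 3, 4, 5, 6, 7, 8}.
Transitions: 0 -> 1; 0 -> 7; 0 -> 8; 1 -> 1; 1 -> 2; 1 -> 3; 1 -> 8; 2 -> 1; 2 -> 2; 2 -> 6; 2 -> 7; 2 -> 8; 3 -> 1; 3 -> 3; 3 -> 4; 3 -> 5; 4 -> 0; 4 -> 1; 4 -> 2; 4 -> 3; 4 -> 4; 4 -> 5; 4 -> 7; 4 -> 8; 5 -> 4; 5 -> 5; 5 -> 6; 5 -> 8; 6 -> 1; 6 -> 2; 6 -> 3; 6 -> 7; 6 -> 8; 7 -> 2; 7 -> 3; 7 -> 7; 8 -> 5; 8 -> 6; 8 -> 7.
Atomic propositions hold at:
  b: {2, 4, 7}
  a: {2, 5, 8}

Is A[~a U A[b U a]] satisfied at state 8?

Sat(~a) = {0, 1, 3, 4, 6, 7}
A[b U a]: least fixpoint, start Z0 = Sat(a) = {2, 5, 8}, add states in Sat(b) with every successor in Z. Already a fixed point.
Sat(A[b U a]) = {2, 5, 8}
A[~a U A[b U a]]: least fixpoint, start Z0 = Sat(A[b U a]) = {2, 5, 8}, add states in Sat(~a) with every successor in Z. Already a fixed point.
Sat(A[~a U A[b U a]]) = {2, 5, 8}
8 ∈ Sat(A[~a U A[b U a]]) = {2, 5, 8}, so the formula holds at 8.

Yes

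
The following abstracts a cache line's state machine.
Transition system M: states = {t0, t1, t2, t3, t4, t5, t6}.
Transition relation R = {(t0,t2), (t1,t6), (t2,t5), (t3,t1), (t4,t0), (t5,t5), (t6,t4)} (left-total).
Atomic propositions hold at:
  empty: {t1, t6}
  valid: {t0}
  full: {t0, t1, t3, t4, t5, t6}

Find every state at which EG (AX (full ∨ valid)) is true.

{t2, t5}

Sat(full ∨ valid) = {t0, t1, t3, t4, t5, t6}
Sat(AX (full ∨ valid)) = {s : every successor in {t0, t1, t3, t4, t5, t6}} = {t1, t2, t3, t4, t5, t6}
EG (AX (full ∨ valid)): greatest fixpoint, start Z0 = {t1, t2, t3, t4, t5, t6}, keep only states in Sat with some successor in Z. Z1 = {t1, t2, t3, t5, t6}; Z2 = {t1, t2, t3, t5}; Z3 = {t2, t3, t5}; Z4 = {t2, t5}; fixed.
Sat(EG (AX (full ∨ valid))) = {t2, t5}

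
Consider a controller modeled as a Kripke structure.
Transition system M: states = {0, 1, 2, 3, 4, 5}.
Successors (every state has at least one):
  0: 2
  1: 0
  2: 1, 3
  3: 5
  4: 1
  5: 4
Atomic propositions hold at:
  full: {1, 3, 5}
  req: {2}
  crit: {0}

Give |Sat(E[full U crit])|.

E[full U crit]: least fixpoint, start Z0 = Sat(crit) = {0}, add states in Sat(full) with some successor in Z. Z1 = {0, 1}; fixed.
Sat(E[full U crit]) = {0, 1}
|Sat(E[full U crit])| = |{0, 1}| = 2.

2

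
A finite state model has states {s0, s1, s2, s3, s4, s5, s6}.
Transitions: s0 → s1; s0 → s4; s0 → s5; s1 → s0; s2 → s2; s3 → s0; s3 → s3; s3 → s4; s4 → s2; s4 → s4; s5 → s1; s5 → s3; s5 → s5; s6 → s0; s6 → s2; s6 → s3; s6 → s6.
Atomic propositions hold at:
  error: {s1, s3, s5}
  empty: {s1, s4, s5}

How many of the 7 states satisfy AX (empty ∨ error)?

2

Sat(empty ∨ error) = {s1, s3, s4, s5}
Sat(AX (empty ∨ error)) = {s : every successor in {s1, s3, s4, s5}} = {s0, s5}
|Sat(AX (empty ∨ error))| = |{s0, s5}| = 2.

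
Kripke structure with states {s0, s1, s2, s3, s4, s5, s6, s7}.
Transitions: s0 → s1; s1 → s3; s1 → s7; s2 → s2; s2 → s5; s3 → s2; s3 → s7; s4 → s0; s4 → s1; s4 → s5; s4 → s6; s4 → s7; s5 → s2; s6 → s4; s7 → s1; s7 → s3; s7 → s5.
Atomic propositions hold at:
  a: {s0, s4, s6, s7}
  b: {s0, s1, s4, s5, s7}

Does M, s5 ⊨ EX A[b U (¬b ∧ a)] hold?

Sat(¬b) = {s2, s3, s6}
Sat(¬b ∧ a) = {s6}
A[b U (¬b ∧ a)]: least fixpoint, start Z0 = Sat((¬b ∧ a)) = {s6}, add states in Sat(b) with every successor in Z. Already a fixed point.
Sat(A[b U (¬b ∧ a)]) = {s6}
Sat(EX A[b U (¬b ∧ a)]) = {s : some successor in {s6}} = {s4}
s5 ∉ Sat(EX A[b U (¬b ∧ a)]) = {s4}, so the formula does not hold at s5.

No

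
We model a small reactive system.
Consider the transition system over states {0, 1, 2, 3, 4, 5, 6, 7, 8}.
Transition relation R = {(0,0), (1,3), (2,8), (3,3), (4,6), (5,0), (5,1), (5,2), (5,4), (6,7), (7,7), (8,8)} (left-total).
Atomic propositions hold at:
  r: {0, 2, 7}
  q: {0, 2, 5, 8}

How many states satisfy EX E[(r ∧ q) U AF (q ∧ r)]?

2

Sat(r ∧ q) = {0, 2}
Sat(q ∧ r) = {0, 2}
AF (q ∧ r): least fixpoint, start Z0 = {0, 2}, add states with every successor in Z. Already a fixed point.
Sat(AF (q ∧ r)) = {0, 2}
E[(r ∧ q) U AF (q ∧ r)]: least fixpoint, start Z0 = Sat(AF (q ∧ r)) = {0, 2}, add states in Sat(r ∧ q) with some successor in Z. Already a fixed point.
Sat(E[(r ∧ q) U AF (q ∧ r)]) = {0, 2}
Sat(EX E[(r ∧ q) U AF (q ∧ r)]) = {s : some successor in {0, 2}} = {0, 5}
|Sat(EX E[(r ∧ q) U AF (q ∧ r)])| = |{0, 5}| = 2.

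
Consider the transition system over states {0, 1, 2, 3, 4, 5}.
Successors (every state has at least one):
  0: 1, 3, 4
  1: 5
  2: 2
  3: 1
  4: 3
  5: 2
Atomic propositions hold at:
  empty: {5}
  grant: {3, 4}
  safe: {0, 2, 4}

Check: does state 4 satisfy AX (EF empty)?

Yes

EF empty: least fixpoint, start Z0 = {5}, add states with some successor in Z. Z1 = {1, 5}; Z2 = {0, 1, 3, 5}; Z3 = {0, 1, 3, 4, 5}; fixed.
Sat(EF empty) = {0, 1, 3, 4, 5}
Sat(AX (EF empty)) = {s : every successor in {0, 1, 3, 4, 5}} = {0, 1, 3, 4}
4 ∈ Sat(AX (EF empty)) = {0, 1, 3, 4}, so the formula holds at 4.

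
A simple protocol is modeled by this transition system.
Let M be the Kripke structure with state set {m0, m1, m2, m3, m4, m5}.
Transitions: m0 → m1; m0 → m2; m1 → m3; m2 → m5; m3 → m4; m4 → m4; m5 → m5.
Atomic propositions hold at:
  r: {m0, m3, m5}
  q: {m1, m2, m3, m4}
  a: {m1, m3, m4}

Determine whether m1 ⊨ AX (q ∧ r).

Yes

Sat(q ∧ r) = {m3}
Sat(AX (q ∧ r)) = {s : every successor in {m3}} = {m1}
m1 ∈ Sat(AX (q ∧ r)) = {m1}, so the formula holds at m1.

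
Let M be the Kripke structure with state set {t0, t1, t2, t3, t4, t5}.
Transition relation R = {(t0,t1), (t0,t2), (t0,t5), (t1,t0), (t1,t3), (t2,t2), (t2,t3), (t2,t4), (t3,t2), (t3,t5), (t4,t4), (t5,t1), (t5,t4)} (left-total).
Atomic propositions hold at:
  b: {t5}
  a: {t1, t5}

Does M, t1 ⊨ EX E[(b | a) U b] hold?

Sat(b | a) = {t1, t5}
E[(b | a) U b]: least fixpoint, start Z0 = Sat(b) = {t5}, add states in Sat(b | a) with some successor in Z. Already a fixed point.
Sat(E[(b | a) U b]) = {t5}
Sat(EX E[(b | a) U b]) = {s : some successor in {t5}} = {t0, t3}
t1 ∉ Sat(EX E[(b | a) U b]) = {t0, t3}, so the formula does not hold at t1.

No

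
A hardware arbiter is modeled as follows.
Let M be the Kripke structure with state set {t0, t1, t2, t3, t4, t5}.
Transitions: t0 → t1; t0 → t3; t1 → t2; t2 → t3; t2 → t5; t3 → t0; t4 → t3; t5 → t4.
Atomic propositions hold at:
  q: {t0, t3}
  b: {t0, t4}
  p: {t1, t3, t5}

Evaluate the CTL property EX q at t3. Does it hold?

Sat(EX q) = {s : some successor in {t0, t3}} = {t0, t2, t3, t4}
t3 ∈ Sat(EX q) = {t0, t2, t3, t4}, so the formula holds at t3.

Yes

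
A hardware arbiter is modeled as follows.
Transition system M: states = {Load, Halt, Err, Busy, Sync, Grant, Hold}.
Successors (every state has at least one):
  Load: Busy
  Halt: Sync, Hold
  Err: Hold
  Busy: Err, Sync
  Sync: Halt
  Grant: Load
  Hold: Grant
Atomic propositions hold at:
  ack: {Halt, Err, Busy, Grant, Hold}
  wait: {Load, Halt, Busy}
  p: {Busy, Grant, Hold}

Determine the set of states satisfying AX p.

Sat(AX p) = {s : every successor in {Busy, Grant, Hold}} = {Load, Err, Hold}

{Load, Err, Hold}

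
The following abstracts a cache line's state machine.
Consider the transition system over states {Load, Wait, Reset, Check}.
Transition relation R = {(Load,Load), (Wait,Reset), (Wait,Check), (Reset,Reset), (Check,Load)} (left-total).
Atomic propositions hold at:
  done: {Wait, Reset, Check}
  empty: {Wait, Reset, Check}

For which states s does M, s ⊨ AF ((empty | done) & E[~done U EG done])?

Sat(empty | done) = {Wait, Reset, Check}
Sat(~done) = {Load}
EG done: greatest fixpoint, start Z0 = {Wait, Reset, Check}, keep only states in Sat with some successor in Z. Z1 = {Wait, Reset}; fixed.
Sat(EG done) = {Wait, Reset}
E[~done U EG done]: least fixpoint, start Z0 = Sat(EG done) = {Wait, Reset}, add states in Sat(~done) with some successor in Z. Already a fixed point.
Sat(E[~done U EG done]) = {Wait, Reset}
Sat((empty | done) & E[~done U EG done]) = {Wait, Reset}
AF ((empty | done) & E[~done U EG done]): least fixpoint, start Z0 = {Wait, Reset}, add states with every successor in Z. Already a fixed point.
Sat(AF ((empty | done) & E[~done U EG done])) = {Wait, Reset}

{Wait, Reset}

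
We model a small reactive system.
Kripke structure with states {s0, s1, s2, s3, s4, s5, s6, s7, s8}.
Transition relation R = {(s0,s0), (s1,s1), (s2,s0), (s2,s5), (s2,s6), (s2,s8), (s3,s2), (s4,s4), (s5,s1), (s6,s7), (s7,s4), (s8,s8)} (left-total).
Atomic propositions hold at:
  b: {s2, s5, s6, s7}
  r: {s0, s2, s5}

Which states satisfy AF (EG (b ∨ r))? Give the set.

{s0, s2, s3}

Sat(b ∨ r) = {s0, s2, s5, s6, s7}
EG (b ∨ r): greatest fixpoint, start Z0 = {s0, s2, s5, s6, s7}, keep only states in Sat with some successor in Z. Z1 = {s0, s2, s6}; Z2 = {s0, s2}; fixed.
Sat(EG (b ∨ r)) = {s0, s2}
AF (EG (b ∨ r)): least fixpoint, start Z0 = {s0, s2}, add states with every successor in Z. Z1 = {s0, s2, s3}; fixed.
Sat(AF (EG (b ∨ r))) = {s0, s2, s3}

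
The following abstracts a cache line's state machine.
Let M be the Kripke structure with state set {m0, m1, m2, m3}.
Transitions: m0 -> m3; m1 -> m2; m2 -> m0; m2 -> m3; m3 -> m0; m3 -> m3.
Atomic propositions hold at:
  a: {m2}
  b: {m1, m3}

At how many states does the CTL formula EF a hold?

2

EF a: least fixpoint, start Z0 = {m2}, add states with some successor in Z. Z1 = {m1, m2}; fixed.
Sat(EF a) = {m1, m2}
|Sat(EF a)| = |{m1, m2}| = 2.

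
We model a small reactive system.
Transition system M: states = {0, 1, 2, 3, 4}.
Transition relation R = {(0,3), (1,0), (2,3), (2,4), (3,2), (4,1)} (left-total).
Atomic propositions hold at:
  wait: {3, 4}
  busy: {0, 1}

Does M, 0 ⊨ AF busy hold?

AF busy: least fixpoint, start Z0 = {0, 1}, add states with every successor in Z. Z1 = {0, 1, 4}; fixed.
Sat(AF busy) = {0, 1, 4}
0 ∈ Sat(AF busy) = {0, 1, 4}, so the formula holds at 0.

Yes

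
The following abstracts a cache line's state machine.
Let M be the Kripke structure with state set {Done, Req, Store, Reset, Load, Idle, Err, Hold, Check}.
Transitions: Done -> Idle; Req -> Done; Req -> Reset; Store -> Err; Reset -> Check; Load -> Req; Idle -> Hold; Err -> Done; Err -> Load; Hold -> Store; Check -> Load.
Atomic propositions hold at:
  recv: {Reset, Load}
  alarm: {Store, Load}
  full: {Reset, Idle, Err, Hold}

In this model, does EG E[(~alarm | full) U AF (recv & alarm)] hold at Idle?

Sat(~alarm) = {Done, Req, Reset, Idle, Err, Hold, Check}
Sat(~alarm | full) = {Done, Req, Reset, Idle, Err, Hold, Check}
Sat(recv & alarm) = {Load}
AF (recv & alarm): least fixpoint, start Z0 = {Load}, add states with every successor in Z. Z1 = {Load, Check}; Z2 = {Reset, Load, Check}; fixed.
Sat(AF (recv & alarm)) = {Reset, Load, Check}
E[(~alarm | full) U AF (recv & alarm)]: least fixpoint, start Z0 = Sat(AF (recv & alarm)) = {Reset, Load, Check}, add states in Sat(~alarm | full) with some successor in Z. Z1 = {Req, Reset, Load, Err, Check}; fixed.
Sat(E[(~alarm | full) U AF (recv & alarm)]) = {Req, Reset, Load, Err, Check}
EG E[(~alarm | full) U AF (recv & alarm)]: greatest fixpoint, start Z0 = {Req, Reset, Load, Err, Check}, keep only states in Sat with some successor in Z. Already a fixed point.
Sat(EG E[(~alarm | full) U AF (recv & alarm)]) = {Req, Reset, Load, Err, Check}
Idle ∉ Sat(EG E[(~alarm | full) U AF (recv & alarm)]) = {Req, Reset, Load, Err, Check}, so the formula does not hold at Idle.

No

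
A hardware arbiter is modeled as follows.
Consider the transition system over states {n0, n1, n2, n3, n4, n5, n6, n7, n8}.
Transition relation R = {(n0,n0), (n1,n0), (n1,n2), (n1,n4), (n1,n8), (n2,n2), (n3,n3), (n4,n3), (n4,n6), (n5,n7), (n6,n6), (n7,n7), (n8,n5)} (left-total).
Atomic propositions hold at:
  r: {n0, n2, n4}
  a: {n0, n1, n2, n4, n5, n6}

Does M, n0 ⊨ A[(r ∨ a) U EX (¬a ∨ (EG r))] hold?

Yes

Sat(r ∨ a) = {n0, n1, n2, n4, n5, n6}
Sat(¬a) = {n3, n7, n8}
EG r: greatest fixpoint, start Z0 = {n0, n2, n4}, keep only states in Sat with some successor in Z. Z1 = {n0, n2}; fixed.
Sat(EG r) = {n0, n2}
Sat(¬a ∨ (EG r)) = {n0, n2, n3, n7, n8}
Sat(EX (¬a ∨ (EG r))) = {s : some successor in {n0, n2, n3, n7, n8}} = {n0, n1, n2, n3, n4, n5, n7}
A[(r ∨ a) U EX (¬a ∨ (EG r))]: least fixpoint, start Z0 = Sat(EX (¬a ∨ (EG r))) = {n0, n1, n2, n3, n4, n5, n7}, add states in Sat(r ∨ a) with every successor in Z. Already a fixed point.
Sat(A[(r ∨ a) U EX (¬a ∨ (EG r))]) = {n0, n1, n2, n3, n4, n5, n7}
n0 ∈ Sat(A[(r ∨ a) U EX (¬a ∨ (EG r))]) = {n0, n1, n2, n3, n4, n5, n7}, so the formula holds at n0.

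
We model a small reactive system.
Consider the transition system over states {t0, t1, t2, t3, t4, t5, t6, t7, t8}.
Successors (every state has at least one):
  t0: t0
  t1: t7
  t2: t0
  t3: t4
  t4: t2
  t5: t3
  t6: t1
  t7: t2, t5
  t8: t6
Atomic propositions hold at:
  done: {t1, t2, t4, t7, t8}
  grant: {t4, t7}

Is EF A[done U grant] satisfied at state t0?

A[done U grant]: least fixpoint, start Z0 = Sat(grant) = {t4, t7}, add states in Sat(done) with every successor in Z. Z1 = {t1, t4, t7}; fixed.
Sat(A[done U grant]) = {t1, t4, t7}
EF A[done U grant]: least fixpoint, start Z0 = {t1, t4, t7}, add states with some successor in Z. Z1 = {t1, t3, t4, t6, t7}; Z2 = {t1, t3, t4, t5, t6, t7, t8}; fixed.
Sat(EF A[done U grant]) = {t1, t3, t4, t5, t6, t7, t8}
t0 ∉ Sat(EF A[done U grant]) = {t1, t3, t4, t5, t6, t7, t8}, so the formula does not hold at t0.

No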